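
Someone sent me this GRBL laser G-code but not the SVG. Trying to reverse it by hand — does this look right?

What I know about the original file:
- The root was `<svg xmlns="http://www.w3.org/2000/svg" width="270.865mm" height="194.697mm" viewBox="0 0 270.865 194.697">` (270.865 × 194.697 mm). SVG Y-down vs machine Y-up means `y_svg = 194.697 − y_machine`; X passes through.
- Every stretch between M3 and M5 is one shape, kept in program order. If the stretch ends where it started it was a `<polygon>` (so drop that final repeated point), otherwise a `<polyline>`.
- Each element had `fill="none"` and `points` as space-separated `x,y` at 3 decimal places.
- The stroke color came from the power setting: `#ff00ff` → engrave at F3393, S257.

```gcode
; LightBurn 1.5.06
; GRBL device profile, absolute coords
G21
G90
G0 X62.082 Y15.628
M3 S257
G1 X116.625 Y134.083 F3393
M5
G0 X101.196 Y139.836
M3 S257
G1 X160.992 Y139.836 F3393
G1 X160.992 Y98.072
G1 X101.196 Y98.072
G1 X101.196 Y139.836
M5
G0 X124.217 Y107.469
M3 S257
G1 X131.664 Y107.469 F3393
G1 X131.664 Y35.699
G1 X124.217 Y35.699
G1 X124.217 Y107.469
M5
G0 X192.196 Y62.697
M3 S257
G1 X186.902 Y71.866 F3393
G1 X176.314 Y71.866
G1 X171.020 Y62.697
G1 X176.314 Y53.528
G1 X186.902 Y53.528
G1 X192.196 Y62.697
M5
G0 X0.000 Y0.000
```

Machine Y-up, SVG Y-down with viewBox height 194.697, so y_svg = 194.697 − y_machine; X carries over. Every run uses S257, so all elements get stroke `#ff00ff` (engrave).

Run 1: The run is open, so emit a `<polyline>` with points (Y-flipped): 62.082,179.069 116.625,60.614.

Run 2: The run returns to its start, so emit a `<polygon>` with points (Y-flipped): 101.196,54.861 160.992,54.861 160.992,96.625 101.196,96.625.

Run 3: The run returns to its start, so emit a `<polygon>` with points (Y-flipped): 124.217,87.228 131.664,87.228 131.664,158.998 124.217,158.998.

Run 4: The run returns to its start, so emit a `<polygon>` with points (Y-flipped): 192.196,132.000 186.902,122.831 176.314,122.831 171.020,132.000 176.314,141.169 186.902,141.169.

<svg xmlns="http://www.w3.org/2000/svg" width="270.865mm" height="194.697mm" viewBox="0 0 270.865 194.697">
  <polyline points="62.082,179.069 116.625,60.614" fill="none" stroke="#ff00ff"/>
  <polygon points="101.196,54.861 160.992,54.861 160.992,96.625 101.196,96.625" fill="none" stroke="#ff00ff"/>
  <polygon points="124.217,87.228 131.664,87.228 131.664,158.998 124.217,158.998" fill="none" stroke="#ff00ff"/>
  <polygon points="192.196,132.000 186.902,122.831 176.314,122.831 171.020,132.000 176.314,141.169 186.902,141.169" fill="none" stroke="#ff00ff"/>
</svg>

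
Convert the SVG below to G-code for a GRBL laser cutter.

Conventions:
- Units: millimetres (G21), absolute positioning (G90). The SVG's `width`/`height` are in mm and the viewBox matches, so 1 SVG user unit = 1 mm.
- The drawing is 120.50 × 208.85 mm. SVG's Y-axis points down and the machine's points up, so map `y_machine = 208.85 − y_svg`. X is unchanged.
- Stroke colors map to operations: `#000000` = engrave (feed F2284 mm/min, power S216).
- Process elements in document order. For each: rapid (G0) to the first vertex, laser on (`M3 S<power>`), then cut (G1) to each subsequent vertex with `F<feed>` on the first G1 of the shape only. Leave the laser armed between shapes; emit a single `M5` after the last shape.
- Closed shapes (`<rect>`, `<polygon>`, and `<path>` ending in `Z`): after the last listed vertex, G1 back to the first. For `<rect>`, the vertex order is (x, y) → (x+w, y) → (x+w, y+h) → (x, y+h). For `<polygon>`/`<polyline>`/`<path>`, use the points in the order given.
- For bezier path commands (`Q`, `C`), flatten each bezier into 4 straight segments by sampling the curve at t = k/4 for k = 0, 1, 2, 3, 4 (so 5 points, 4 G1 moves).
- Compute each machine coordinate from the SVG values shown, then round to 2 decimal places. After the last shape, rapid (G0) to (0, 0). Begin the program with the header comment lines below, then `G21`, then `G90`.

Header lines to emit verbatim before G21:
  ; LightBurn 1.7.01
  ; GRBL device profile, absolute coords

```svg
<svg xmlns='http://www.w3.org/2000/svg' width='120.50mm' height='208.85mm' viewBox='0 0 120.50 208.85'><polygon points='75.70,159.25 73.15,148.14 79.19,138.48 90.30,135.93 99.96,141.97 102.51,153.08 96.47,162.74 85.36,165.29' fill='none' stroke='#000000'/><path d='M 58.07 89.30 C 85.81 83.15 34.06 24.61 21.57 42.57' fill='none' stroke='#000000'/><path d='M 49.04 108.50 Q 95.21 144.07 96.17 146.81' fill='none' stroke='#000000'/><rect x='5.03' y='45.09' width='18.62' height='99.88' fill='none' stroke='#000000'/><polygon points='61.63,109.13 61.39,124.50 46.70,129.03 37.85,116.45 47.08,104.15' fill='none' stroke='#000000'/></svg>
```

; LightBurn 1.7.01
; GRBL device profile, absolute coords
G21
G90
G0 X75.70 Y49.60
M3 S216
G1 X73.15 Y60.71 F2284
G1 X79.19 Y70.37
G1 X90.30 Y72.92
G1 X99.96 Y66.88
G1 X102.51 Y55.77
G1 X96.47 Y46.11
G1 X85.36 Y43.56
G1 X75.70 Y49.60
G0 X58.07 Y119.55
M3 S216
G1 X65.83 Y131.97 F2284
G1 X54.91 Y151.96
G1 X36.44 Y167.42
G1 X21.57 Y166.28
G0 X49.04 Y100.35
M3 S216
G1 X69.30 Y84.62 F2284
G1 X83.91 Y72.99
G1 X92.86 Y65.46
G1 X96.17 Y62.04
G0 X5.03 Y163.76
M3 S216
G1 X23.65 Y163.76 F2284
G1 X23.65 Y63.88
G1 X5.03 Y63.88
G1 X5.03 Y163.76
G0 X61.63 Y99.72
M3 S216
G1 X61.39 Y84.35 F2284
G1 X46.70 Y79.82
G1 X37.85 Y92.40
G1 X47.08 Y104.70
G1 X61.63 Y99.72
M5
G0 X0.00 Y0.00

viewBox `0 0 120.50 208.85` with mm width/height → 1 unit = 1 mm. Flip: y_m = 208.85 − y_svg.

**Shape 1** — `<polygon>` regular polygon, stroke `#000000` → engrave (S216, F2284). Machine vertices: (75.70,49.60) → (73.15,60.71) → (79.19,70.37) → (90.30,72.92) → (99.96,66.88) → (102.51,55.77) → (96.47,46.11) → (85.36,43.56) → (75.70,49.60). Closed: final G1 returns to the first vertex.

**Shape 2** — `<path>` cubic bezier, stroke `#000000` → engrave (S216, F2284). Control points (SVG): P0=(58.07,89.30), P1=(85.81,83.15), P2=(34.06,24.61), P3=(21.57,42.57); sampled at t=k/4. Machine vertices: (58.07,119.55) → (65.83,131.97) → (54.91,151.96) → (36.44,167.42) → (21.57,166.28). Open path.

**Shape 3** — `<path>` quadratic bezier, stroke `#000000` → engrave (S216, F2284). Control points (SVG): P0=(49.04,108.50), P1=(95.21,144.07), P2=(96.17,146.81); sampled at t=k/4. Machine vertices: (49.04,100.35) → (69.30,84.62) → (83.91,72.99) → (92.86,65.46) → (96.17,62.04). Open path.

**Shape 4** — `<rect>` rectangle, stroke `#000000` → engrave (S216, F2284). Machine vertices: (5.03,163.76) → (23.65,163.76) → (23.65,63.88) → (5.03,63.88) → (5.03,163.76). Closed: final G1 returns to the first vertex.

**Shape 5** — `<polygon>` regular polygon, stroke `#000000` → engrave (S216, F2284). Machine vertices: (61.63,99.72) → (61.39,84.35) → (46.70,79.82) → (37.85,92.40) → (47.08,104.70) → (61.63,99.72). Closed: final G1 returns to the first vertex.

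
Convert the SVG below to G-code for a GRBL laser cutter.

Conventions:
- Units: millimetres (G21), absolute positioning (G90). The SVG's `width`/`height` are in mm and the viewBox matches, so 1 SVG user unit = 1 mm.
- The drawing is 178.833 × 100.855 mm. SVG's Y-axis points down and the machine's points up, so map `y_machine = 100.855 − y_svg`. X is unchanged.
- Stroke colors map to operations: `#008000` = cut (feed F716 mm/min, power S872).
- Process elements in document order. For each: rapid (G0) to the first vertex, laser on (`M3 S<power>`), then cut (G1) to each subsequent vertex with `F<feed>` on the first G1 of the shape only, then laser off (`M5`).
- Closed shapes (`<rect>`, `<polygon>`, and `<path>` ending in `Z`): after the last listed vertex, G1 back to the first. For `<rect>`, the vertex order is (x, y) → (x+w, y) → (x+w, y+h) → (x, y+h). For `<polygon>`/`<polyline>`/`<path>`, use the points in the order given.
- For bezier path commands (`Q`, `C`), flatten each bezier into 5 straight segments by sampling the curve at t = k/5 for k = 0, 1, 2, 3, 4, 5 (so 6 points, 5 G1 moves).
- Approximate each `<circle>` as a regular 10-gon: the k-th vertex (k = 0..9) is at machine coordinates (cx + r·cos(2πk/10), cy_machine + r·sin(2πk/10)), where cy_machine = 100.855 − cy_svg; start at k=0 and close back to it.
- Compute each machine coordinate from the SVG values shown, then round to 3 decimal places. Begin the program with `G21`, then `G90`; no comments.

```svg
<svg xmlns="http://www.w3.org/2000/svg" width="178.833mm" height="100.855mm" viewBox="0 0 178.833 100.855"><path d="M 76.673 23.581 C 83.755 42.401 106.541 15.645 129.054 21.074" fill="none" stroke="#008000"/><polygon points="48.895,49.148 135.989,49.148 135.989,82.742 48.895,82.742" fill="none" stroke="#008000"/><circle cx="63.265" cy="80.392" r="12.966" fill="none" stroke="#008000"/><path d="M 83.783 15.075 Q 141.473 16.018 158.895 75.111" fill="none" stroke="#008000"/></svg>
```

G21
G90
G0 X76.673 Y77.274
M3 S872
G1 X82.679 Y70.829 F716
G1 X91.687 Y71.590
G1 X102.930 Y75.824
G1 X115.641 Y79.798
G1 X129.054 Y79.781
M5
G0 X48.895 Y51.707
M3 S872
G1 X135.989 Y51.707 F716
G1 X135.989 Y18.113
G1 X48.895 Y18.113
G1 X48.895 Y51.707
M5
G0 X76.231 Y20.463
M3 S872
G1 X73.755 Y28.084 F716
G1 X67.272 Y32.794
G1 X59.258 Y32.794
G1 X52.775 Y28.084
G1 X50.299 Y20.463
G1 X52.775 Y12.842
G1 X59.258 Y8.132
G1 X67.272 Y8.132
G1 X73.755 Y12.842
G1 X76.231 Y20.463
M5
G0 X83.783 Y85.780
M3 S872
G1 X105.248 Y83.077 F716
G1 X123.492 Y75.722
G1 X138.515 Y63.714
G1 X150.315 Y47.055
G1 X158.895 Y25.744
M5

viewBox `0 0 178.833 100.855` with mm width/height → 1 unit = 1 mm. Flip: y_m = 100.855 − y_svg.

**Shape 1** — `<path>` cubic bezier, stroke `#008000` → cut (S872, F716). Control points (SVG): P0=(76.673,23.581), P1=(83.755,42.401), P2=(106.541,15.645), P3=(129.054,21.074); sampled at t=k/5. Machine vertices: (76.673,77.274) → (82.679,70.829) → (91.687,71.590) → (102.930,75.824) → (115.641,79.798) → (129.054,79.781). Open path.

**Shape 2** — `<polygon>` rectangle, stroke `#008000` → cut (S872, F716). Machine vertices: (48.895,51.707) → (135.989,51.707) → (135.989,18.113) → (48.895,18.113) → (48.895,51.707). Closed: final G1 returns to the first vertex.

**Shape 3** — `<circle>` circle, stroke `#008000` → cut (S872, F716). Machine vertices: (76.231,20.463) → (73.755,28.084) → (67.272,32.794) → (59.258,32.794) → (52.775,28.084) → (50.299,20.463) → (52.775,12.842) → (59.258,8.132) → (67.272,8.132) → (73.755,12.842) → (76.231,20.463). Closed: final G1 returns to the first vertex.

**Shape 4** — `<path>` quadratic bezier, stroke `#008000` → cut (S872, F716). Control points (SVG): P0=(83.783,15.075), P1=(141.473,16.018), P2=(158.895,75.111); sampled at t=k/5. Machine vertices: (83.783,85.780) → (105.248,83.077) → (123.492,75.722) → (138.515,63.714) → (150.315,47.055) → (158.895,25.744). Open path.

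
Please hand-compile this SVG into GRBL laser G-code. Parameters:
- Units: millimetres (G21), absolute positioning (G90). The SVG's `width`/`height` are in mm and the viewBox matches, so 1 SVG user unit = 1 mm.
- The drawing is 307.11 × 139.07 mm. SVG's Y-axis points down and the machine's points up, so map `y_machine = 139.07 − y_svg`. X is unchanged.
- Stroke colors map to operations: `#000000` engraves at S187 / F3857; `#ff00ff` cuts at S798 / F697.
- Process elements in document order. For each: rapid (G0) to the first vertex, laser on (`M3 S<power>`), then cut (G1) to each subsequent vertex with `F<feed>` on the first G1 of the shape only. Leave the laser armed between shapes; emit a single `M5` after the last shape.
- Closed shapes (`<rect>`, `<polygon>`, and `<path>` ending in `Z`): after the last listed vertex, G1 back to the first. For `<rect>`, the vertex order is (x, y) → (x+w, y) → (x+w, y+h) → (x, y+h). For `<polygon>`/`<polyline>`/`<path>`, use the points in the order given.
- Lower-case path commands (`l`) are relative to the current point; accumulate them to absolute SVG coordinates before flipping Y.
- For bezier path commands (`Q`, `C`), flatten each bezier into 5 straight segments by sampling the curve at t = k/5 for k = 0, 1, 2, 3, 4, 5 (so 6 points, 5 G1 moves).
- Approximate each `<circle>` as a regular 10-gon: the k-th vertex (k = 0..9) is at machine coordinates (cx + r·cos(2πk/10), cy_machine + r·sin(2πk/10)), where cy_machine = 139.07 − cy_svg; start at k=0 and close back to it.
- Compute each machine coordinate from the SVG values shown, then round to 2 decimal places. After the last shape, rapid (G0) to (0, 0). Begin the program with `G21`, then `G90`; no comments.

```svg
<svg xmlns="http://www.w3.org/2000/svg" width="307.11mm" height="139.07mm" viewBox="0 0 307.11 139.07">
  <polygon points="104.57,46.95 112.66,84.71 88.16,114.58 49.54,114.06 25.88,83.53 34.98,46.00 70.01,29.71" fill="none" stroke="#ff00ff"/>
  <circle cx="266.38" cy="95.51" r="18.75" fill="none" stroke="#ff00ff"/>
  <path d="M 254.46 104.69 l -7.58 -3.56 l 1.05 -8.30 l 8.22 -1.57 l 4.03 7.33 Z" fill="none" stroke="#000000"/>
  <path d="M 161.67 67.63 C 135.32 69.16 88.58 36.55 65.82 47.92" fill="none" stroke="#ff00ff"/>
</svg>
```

G21
G90
G0 X104.57 Y92.12
M3 S798
G1 X112.66 Y54.36 F697
G1 X88.16 Y24.49
G1 X49.54 Y25.01
G1 X25.88 Y55.54
G1 X34.98 Y93.07
G1 X70.01 Y109.36
G1 X104.57 Y92.12
G0 X285.13 Y43.56
M3 S798
G1 X281.55 Y54.58 F697
G1 X272.17 Y61.39
G1 X260.59 Y61.39
G1 X251.21 Y54.58
G1 X247.63 Y43.56
G1 X251.21 Y32.54
G1 X260.59 Y25.73
G1 X272.17 Y25.73
G1 X281.55 Y32.54
G1 X285.13 Y43.56
G0 X254.46 Y34.38
M3 S187
G1 X246.88 Y37.94 F3857
G1 X247.93 Y46.24
G1 X256.15 Y47.81
G1 X260.18 Y40.48
G1 X254.46 Y34.38
G0 X161.67 Y71.44
M3 S798
G1 X143.77 Y73.99 F697
G1 X123.10 Y80.99
G1 X101.80 Y88.68
G1 X82.00 Y93.32
G1 X65.82 Y91.15
M5
G0 X0.00 Y0.00

Since the viewBox matches the mm dimensions, user units are millimetres directly. The only transform is the Y-flip y_m = 139.07 − y_svg.

Shape 1 is a regular polygon drawn with `<polygon>`. Its stroke #ff00ff means cut at S798, F697. After flipping Y the toolpath is (104.57,92.12) → (112.66,54.36) → (88.16,24.49) → (49.54,25.01) → (25.88,55.54) → (34.98,93.07) → (70.01,109.36) → (104.57,92.12), returning to the start.

Shape 2 is a circle drawn with `<circle>`. Its stroke #ff00ff means cut at S798, F697. After flipping Y the toolpath is (285.13,43.56) → (281.55,54.58) → (272.17,61.39) → (260.59,61.39) → (251.21,54.58) → (247.63,43.56) → (251.21,32.54) → (260.59,25.73) → (272.17,25.73) → (281.55,32.54) → (285.13,43.56), returning to the start.

Shape 3 is a regular polygon drawn with `<path>`. Its stroke #000000 means engrave at S187, F3857. After flipping Y the toolpath is (254.46,34.38) → (246.88,37.94) → (247.93,46.24) → (256.15,47.81) → (260.18,40.48) → (254.46,34.38), returning to the start.

Shape 4 is a cubic bezier drawn with `<path>`. Its stroke #ff00ff means cut at S798, F697. After flipping Y the toolpath is (161.67,71.44) → (143.77,73.99) → (123.10,80.99) → (101.80,88.68) → (82.00,93.32) → (65.82,91.15).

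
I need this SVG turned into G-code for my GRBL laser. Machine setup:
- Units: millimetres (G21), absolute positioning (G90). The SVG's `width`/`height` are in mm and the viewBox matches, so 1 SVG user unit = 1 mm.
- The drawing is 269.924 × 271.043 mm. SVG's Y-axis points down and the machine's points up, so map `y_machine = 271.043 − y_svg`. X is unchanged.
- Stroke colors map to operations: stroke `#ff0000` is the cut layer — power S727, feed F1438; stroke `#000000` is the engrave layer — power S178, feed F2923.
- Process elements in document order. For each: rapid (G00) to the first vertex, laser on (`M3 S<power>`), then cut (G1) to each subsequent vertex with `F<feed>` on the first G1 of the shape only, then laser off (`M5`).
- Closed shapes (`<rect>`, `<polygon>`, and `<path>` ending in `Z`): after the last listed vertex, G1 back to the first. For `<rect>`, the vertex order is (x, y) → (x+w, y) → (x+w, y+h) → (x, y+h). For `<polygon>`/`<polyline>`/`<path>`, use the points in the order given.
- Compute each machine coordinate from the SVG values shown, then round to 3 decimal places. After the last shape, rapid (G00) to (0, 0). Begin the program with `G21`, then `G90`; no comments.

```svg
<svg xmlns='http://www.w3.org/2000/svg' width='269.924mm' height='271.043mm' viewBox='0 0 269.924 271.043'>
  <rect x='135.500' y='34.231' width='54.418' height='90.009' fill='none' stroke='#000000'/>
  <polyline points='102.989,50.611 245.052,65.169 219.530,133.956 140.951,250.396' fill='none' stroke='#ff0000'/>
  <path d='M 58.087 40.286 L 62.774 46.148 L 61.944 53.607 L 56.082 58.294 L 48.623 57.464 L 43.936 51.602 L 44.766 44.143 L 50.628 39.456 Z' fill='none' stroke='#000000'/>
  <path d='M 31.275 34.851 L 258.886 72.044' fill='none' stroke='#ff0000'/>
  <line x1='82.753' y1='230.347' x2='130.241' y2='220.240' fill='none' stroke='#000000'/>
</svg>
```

G21
G90
G00 X135.500 Y236.812
M3 S178
G1 X189.918 Y236.812 F2923
G1 X189.918 Y146.803
G1 X135.500 Y146.803
G1 X135.500 Y236.812
M5
G00 X102.989 Y220.432
M3 S727
G1 X245.052 Y205.874 F1438
G1 X219.530 Y137.087
G1 X140.951 Y20.647
M5
G00 X58.087 Y230.757
M3 S178
G1 X62.774 Y224.895 F2923
G1 X61.944 Y217.436
G1 X56.082 Y212.749
G1 X48.623 Y213.579
G1 X43.936 Y219.441
G1 X44.766 Y226.900
G1 X50.628 Y231.587
G1 X58.087 Y230.757
M5
G00 X31.275 Y236.192
M3 S727
G1 X258.886 Y198.999 F1438
M5
G00 X82.753 Y40.696
M3 S178
G1 X130.241 Y50.803 F2923
M5
G00 X0.000 Y0.000

1 u = 1 mm; y_m = 271.043 − y.

[1] `<rect>` rectangle, #000000→engrave S178 F2923: (135.500,236.812) → (189.918,236.812) → (189.918,146.803) → (135.500,146.803) → (135.500,236.812) (closed)

[2] `<polyline>` open polyline, #ff0000→cut S727 F1438: (102.989,220.432) → (245.052,205.874) → (219.530,137.087) → (140.951,20.647)

[3] `<path>` regular polygon, #000000→engrave S178 F2923: (58.087,230.757) → (62.774,224.895) → (61.944,217.436) → (56.082,212.749) → (48.623,213.579) → (43.936,219.441) → (44.766,226.900) → (50.628,231.587) → (58.087,230.757) (closed)

[4] `<path>` line segment, #ff0000→cut S727 F1438: (31.275,236.192) → (258.886,198.999)

[5] `<line>` line segment, #000000→engrave S178 F2923: (82.753,40.696) → (130.241,50.803)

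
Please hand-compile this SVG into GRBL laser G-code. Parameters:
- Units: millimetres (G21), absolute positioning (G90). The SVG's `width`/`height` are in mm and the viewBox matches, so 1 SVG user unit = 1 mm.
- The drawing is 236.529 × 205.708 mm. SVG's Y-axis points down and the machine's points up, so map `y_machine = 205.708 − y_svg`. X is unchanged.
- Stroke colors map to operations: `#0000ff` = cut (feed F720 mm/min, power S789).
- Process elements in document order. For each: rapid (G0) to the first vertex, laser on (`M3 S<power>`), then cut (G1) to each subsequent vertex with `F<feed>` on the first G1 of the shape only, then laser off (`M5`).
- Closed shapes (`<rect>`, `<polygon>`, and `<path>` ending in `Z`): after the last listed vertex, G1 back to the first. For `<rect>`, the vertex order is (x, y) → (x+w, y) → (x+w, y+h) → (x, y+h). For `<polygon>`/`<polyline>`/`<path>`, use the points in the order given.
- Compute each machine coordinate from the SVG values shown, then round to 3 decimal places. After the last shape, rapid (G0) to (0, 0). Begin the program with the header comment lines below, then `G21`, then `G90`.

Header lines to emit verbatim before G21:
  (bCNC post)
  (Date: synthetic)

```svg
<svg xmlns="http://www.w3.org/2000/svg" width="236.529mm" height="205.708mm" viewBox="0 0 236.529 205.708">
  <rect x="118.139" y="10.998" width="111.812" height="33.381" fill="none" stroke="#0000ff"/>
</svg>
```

viewBox `0 0 236.529 205.708` with mm width/height → 1 unit = 1 mm. Flip: y_m = 205.708 − y_svg.

**Shape 1** — `<rect>` rectangle, stroke `#0000ff` → cut (S789, F720). Machine vertices: (118.139,194.710) → (229.951,194.710) → (229.951,161.329) → (118.139,161.329) → (118.139,194.710). Closed: final G1 returns to the first vertex.

(bCNC post)
(Date: synthetic)
G21
G90
G0 X118.139 Y194.710
M3 S789
G1 X229.951 Y194.710 F720
G1 X229.951 Y161.329
G1 X118.139 Y161.329
G1 X118.139 Y194.710
M5
G0 X0.000 Y0.000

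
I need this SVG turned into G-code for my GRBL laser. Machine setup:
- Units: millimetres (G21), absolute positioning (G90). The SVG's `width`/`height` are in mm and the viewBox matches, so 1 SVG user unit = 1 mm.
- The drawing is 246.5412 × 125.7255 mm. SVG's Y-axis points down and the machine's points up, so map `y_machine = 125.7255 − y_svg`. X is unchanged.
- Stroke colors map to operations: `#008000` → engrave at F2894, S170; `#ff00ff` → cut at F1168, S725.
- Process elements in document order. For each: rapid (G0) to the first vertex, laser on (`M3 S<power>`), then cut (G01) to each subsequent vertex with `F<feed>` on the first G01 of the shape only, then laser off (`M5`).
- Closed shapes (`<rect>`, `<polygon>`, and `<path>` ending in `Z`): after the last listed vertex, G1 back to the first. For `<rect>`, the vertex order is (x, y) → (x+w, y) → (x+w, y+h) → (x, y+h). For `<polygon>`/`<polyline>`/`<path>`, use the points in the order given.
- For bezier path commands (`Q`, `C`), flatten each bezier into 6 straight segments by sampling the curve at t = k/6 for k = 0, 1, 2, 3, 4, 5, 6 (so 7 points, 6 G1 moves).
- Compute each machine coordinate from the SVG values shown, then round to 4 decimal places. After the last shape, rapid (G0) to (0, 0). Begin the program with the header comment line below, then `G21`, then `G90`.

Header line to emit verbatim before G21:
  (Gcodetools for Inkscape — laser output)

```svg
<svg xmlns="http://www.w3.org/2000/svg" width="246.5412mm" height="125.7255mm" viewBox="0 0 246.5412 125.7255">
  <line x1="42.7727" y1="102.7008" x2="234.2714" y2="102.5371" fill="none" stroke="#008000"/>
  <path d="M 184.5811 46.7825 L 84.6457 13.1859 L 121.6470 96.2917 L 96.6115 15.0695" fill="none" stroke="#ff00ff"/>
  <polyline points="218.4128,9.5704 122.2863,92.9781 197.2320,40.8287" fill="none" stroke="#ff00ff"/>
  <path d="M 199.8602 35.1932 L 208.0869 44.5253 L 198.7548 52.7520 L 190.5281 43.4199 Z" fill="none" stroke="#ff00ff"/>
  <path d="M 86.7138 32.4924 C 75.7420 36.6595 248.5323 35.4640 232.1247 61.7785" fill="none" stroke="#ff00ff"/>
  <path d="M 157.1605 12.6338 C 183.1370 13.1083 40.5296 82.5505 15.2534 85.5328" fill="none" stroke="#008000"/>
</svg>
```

1 u = 1 mm; y_m = 125.7255 − y.

[1] `<line>` line segment, #008000→engrave S170 F2894: (42.7727,23.0247) → (234.2714,23.1884)

[2] `<path>` open polyline, #ff00ff→cut S725 F1168: (184.5811,78.9430) → (84.6457,112.5396) → (121.6470,29.4338) → (96.6115,110.6560)

[3] `<polyline>` open polyline, #ff00ff→cut S725 F1168: (218.4128,116.1551) → (122.2863,32.7474) → (197.2320,84.8968)

[4] `<path>` regular polygon, #ff00ff→cut S725 F1168: (199.8602,90.5323) → (208.0869,81.2002) → (198.7548,72.9735) → (190.5281,82.3056) → (199.8602,90.5323) (closed)

[5] `<path>` cubic bezier, #ff00ff→cut S725 F1168: (86.7138,93.2331) → (94.8147,91.4442) → (123.1827,89.6360) → (161.4577,86.8953) → (199.2797,82.3090) → (226.2887,74.9639) → (232.1247,63.9470)

[6] `<path>` cubic bezier, #008000→engrave S170 F2894: (157.1605,113.0917) → (157.4238,107.7341) → (137.5318,94.6438) → (105.4267,77.5826) → (69.0506,60.3125) → (36.3454,46.5952) → (15.2534,40.1927)

(Gcodetools for Inkscape — laser output)
G21
G90
G0 X42.7727 Y23.0247
M3 S170
G01 X234.2714 Y23.1884 F2894
M5
G0 X184.5811 Y78.9430
M3 S725
G01 X84.6457 Y112.5396 F1168
G01 X121.6470 Y29.4338
G01 X96.6115 Y110.6560
M5
G0 X218.4128 Y116.1551
M3 S725
G01 X122.2863 Y32.7474 F1168
G01 X197.2320 Y84.8968
M5
G0 X199.8602 Y90.5323
M3 S725
G01 X208.0869 Y81.2002 F1168
G01 X198.7548 Y72.9735
G01 X190.5281 Y82.3056
G01 X199.8602 Y90.5323
M5
G0 X86.7138 Y93.2331
M3 S725
G01 X94.8147 Y91.4442 F1168
G01 X123.1827 Y89.6360
G01 X161.4577 Y86.8953
G01 X199.2797 Y82.3090
G01 X226.2887 Y74.9639
G01 X232.1247 Y63.9470
M5
G0 X157.1605 Y113.0917
M3 S170
G01 X157.4238 Y107.7341 F2894
G01 X137.5318 Y94.6438
G01 X105.4267 Y77.5826
G01 X69.0506 Y60.3125
G01 X36.3454 Y46.5952
G01 X15.2534 Y40.1927
M5
G0 X0.0000 Y0.0000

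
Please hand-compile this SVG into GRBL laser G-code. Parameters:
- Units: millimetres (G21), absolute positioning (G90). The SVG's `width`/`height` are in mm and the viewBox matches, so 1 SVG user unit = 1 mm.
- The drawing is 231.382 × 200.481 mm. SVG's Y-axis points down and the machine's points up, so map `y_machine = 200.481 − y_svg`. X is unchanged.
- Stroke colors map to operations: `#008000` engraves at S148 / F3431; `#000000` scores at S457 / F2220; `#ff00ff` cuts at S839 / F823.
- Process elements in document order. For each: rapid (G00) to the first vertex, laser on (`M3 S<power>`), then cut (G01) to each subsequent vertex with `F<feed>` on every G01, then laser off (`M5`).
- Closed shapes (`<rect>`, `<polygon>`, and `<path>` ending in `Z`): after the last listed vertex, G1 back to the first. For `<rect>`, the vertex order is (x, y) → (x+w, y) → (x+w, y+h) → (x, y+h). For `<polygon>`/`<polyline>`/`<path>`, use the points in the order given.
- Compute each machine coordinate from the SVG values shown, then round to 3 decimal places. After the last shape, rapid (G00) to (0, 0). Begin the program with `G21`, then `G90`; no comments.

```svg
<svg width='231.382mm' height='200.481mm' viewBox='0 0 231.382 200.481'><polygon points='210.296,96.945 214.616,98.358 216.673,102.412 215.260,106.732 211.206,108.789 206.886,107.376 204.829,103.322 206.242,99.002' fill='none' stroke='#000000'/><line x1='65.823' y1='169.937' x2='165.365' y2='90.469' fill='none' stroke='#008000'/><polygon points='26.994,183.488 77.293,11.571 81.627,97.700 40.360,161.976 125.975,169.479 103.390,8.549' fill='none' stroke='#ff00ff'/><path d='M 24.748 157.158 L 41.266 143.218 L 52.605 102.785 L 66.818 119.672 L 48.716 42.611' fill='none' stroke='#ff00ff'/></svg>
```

1 u = 1 mm; y_m = 200.481 − y.

[1] `<polygon>` regular polygon, #000000→score S457 F2220: (210.296,103.536) → (214.616,102.123) → (216.673,98.069) → (215.260,93.749) → (211.206,91.692) → (206.886,93.105) → (204.829,97.159) → (206.242,101.479) → (210.296,103.536) (closed)

[2] `<line>` line segment, #008000→engrave S148 F3431: (65.823,30.544) → (165.365,110.012)

[3] `<polygon>` closed polygon, #ff00ff→cut S839 F823: (26.994,16.993) → (77.293,188.910) → (81.627,102.781) → (40.360,38.505) → (125.975,31.002) → (103.390,191.932) → (26.994,16.993) (closed)

[4] `<path>` open polyline, #ff00ff→cut S839 F823: (24.748,43.323) → (41.266,57.263) → (52.605,97.696) → (66.818,80.809) → (48.716,157.870)

G21
G90
G00 X210.296 Y103.536
M3 S457
G01 X214.616 Y102.123 F2220
G01 X216.673 Y98.069 F2220
G01 X215.260 Y93.749 F2220
G01 X211.206 Y91.692 F2220
G01 X206.886 Y93.105 F2220
G01 X204.829 Y97.159 F2220
G01 X206.242 Y101.479 F2220
G01 X210.296 Y103.536 F2220
M5
G00 X65.823 Y30.544
M3 S148
G01 X165.365 Y110.012 F3431
M5
G00 X26.994 Y16.993
M3 S839
G01 X77.293 Y188.910 F823
G01 X81.627 Y102.781 F823
G01 X40.360 Y38.505 F823
G01 X125.975 Y31.002 F823
G01 X103.390 Y191.932 F823
G01 X26.994 Y16.993 F823
M5
G00 X24.748 Y43.323
M3 S839
G01 X41.266 Y57.263 F823
G01 X52.605 Y97.696 F823
G01 X66.818 Y80.809 F823
G01 X48.716 Y157.870 F823
M5
G00 X0.000 Y0.000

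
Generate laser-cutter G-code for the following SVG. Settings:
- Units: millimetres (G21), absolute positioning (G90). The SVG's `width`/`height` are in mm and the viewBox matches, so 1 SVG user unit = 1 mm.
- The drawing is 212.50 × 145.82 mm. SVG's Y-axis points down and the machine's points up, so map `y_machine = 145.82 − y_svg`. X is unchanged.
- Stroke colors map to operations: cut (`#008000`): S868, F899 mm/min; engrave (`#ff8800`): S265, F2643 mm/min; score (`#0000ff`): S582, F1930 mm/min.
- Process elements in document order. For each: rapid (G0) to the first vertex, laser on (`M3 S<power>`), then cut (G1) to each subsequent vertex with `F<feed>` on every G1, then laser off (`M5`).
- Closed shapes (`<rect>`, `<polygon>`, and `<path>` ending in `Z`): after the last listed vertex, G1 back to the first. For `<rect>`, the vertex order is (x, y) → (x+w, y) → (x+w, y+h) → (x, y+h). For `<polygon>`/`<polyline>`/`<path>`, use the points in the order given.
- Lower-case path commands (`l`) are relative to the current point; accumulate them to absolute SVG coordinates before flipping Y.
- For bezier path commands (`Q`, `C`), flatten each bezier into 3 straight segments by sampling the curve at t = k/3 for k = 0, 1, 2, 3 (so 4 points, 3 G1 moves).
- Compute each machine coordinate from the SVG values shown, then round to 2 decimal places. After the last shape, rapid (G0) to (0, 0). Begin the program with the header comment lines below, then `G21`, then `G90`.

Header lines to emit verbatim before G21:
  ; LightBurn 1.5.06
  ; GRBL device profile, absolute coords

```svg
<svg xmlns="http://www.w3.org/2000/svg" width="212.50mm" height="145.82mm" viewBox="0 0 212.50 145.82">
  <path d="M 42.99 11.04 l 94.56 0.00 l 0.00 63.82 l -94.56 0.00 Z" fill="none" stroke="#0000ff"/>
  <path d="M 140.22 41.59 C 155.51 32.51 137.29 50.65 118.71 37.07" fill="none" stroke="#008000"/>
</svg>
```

1 u = 1 mm; y_m = 145.82 − y.

[1] `<path>` rectangle, #0000ff→score S582 F1930: (42.99,134.78) → (137.55,134.78) → (137.55,70.96) → (42.99,70.96) → (42.99,134.78) (closed)

[2] `<path>` cubic bezier, #008000→cut S868 F899: (140.22,104.23) → (145.57,106.42) → (135.94,103.56) → (118.71,108.75)

; LightBurn 1.5.06
; GRBL device profile, absolute coords
G21
G90
G0 X42.99 Y134.78
M3 S582
G1 X137.55 Y134.78 F1930
G1 X137.55 Y70.96 F1930
G1 X42.99 Y70.96 F1930
G1 X42.99 Y134.78 F1930
M5
G0 X140.22 Y104.23
M3 S868
G1 X145.57 Y106.42 F899
G1 X135.94 Y103.56 F899
G1 X118.71 Y108.75 F899
M5
G0 X0.00 Y0.00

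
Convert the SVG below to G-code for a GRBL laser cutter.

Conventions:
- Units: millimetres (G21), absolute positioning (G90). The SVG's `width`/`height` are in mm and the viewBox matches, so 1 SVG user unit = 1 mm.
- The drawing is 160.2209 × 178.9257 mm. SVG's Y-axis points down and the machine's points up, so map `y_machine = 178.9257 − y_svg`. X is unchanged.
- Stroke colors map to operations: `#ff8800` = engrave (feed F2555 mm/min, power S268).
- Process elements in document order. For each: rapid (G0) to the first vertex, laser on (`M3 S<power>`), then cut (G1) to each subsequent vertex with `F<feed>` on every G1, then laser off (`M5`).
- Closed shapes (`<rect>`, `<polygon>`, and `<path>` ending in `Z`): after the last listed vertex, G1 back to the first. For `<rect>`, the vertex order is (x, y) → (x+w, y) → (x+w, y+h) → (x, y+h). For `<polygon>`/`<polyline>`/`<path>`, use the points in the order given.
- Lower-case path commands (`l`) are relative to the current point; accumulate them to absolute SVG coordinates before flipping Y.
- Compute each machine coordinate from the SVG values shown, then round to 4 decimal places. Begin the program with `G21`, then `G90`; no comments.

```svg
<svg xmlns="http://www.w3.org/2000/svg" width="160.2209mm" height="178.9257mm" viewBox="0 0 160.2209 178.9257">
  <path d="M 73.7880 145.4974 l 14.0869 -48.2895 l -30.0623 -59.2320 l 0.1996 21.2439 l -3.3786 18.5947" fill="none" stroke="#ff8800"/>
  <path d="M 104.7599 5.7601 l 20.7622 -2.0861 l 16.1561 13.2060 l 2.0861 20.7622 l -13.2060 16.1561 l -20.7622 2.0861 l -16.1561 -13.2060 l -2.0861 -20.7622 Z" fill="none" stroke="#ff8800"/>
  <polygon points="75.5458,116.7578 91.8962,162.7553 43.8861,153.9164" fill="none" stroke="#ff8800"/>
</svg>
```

1 u = 1 mm; y_m = 178.9257 − y.

[1] `<path>` open polyline, #ff8800→engrave S268 F2555: (73.7880,33.4283) → (87.8749,81.7178) → (57.8126,140.9498) → (58.0122,119.7059) → (54.6336,101.1112)

[2] `<path>` regular polygon, #ff8800→engrave S268 F2555: (104.7599,173.1656) → (125.5221,175.2517) → (141.6782,162.0457) → (143.7643,141.2835) → (130.5583,125.1274) → (109.7961,123.0413) → (93.6400,136.2473) → (91.5539,157.0095) → (104.7599,173.1656) (closed)

[3] `<polygon>` regular polygon, #ff8800→engrave S268 F2555: (75.5458,62.1679) → (91.8962,16.1704) → (43.8861,25.0093) → (75.5458,62.1679) (closed)

G21
G90
G0 X73.7880 Y33.4283
M3 S268
G1 X87.8749 Y81.7178 F2555
G1 X57.8126 Y140.9498 F2555
G1 X58.0122 Y119.7059 F2555
G1 X54.6336 Y101.1112 F2555
M5
G0 X104.7599 Y173.1656
M3 S268
G1 X125.5221 Y175.2517 F2555
G1 X141.6782 Y162.0457 F2555
G1 X143.7643 Y141.2835 F2555
G1 X130.5583 Y125.1274 F2555
G1 X109.7961 Y123.0413 F2555
G1 X93.6400 Y136.2473 F2555
G1 X91.5539 Y157.0095 F2555
G1 X104.7599 Y173.1656 F2555
M5
G0 X75.5458 Y62.1679
M3 S268
G1 X91.8962 Y16.1704 F2555
G1 X43.8861 Y25.0093 F2555
G1 X75.5458 Y62.1679 F2555
M5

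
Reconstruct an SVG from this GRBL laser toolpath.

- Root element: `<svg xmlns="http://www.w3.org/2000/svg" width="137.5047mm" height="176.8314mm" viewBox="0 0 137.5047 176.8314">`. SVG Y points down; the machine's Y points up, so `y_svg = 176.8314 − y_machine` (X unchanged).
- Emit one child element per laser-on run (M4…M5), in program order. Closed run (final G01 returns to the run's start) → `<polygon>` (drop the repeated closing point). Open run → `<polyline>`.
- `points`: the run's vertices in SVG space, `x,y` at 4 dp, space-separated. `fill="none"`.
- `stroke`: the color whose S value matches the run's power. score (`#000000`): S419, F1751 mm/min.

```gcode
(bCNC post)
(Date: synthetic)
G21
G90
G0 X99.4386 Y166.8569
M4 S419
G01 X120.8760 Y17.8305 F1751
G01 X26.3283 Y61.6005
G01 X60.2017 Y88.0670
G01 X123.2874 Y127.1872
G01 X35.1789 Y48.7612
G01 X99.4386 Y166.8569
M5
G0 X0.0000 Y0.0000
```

<svg xmlns="http://www.w3.org/2000/svg" width="137.5047mm" height="176.8314mm" viewBox="0 0 137.5047 176.8314">
  <polygon points="99.4386,9.9745 120.8760,159.0009 26.3283,115.2309 60.2017,88.7644 123.2874,49.6442 35.1789,128.0702" fill="none" stroke="#000000"/>
</svg>

y_svg = 176.8314 − y_m. Every run uses S419, so all elements get stroke `#000000` (score).

[1] closed run; points: 99.4386,9.9745 120.8760,159.0009 26.3283,115.2309 60.2017,88.7644 123.2874,49.6442 35.1789,128.0702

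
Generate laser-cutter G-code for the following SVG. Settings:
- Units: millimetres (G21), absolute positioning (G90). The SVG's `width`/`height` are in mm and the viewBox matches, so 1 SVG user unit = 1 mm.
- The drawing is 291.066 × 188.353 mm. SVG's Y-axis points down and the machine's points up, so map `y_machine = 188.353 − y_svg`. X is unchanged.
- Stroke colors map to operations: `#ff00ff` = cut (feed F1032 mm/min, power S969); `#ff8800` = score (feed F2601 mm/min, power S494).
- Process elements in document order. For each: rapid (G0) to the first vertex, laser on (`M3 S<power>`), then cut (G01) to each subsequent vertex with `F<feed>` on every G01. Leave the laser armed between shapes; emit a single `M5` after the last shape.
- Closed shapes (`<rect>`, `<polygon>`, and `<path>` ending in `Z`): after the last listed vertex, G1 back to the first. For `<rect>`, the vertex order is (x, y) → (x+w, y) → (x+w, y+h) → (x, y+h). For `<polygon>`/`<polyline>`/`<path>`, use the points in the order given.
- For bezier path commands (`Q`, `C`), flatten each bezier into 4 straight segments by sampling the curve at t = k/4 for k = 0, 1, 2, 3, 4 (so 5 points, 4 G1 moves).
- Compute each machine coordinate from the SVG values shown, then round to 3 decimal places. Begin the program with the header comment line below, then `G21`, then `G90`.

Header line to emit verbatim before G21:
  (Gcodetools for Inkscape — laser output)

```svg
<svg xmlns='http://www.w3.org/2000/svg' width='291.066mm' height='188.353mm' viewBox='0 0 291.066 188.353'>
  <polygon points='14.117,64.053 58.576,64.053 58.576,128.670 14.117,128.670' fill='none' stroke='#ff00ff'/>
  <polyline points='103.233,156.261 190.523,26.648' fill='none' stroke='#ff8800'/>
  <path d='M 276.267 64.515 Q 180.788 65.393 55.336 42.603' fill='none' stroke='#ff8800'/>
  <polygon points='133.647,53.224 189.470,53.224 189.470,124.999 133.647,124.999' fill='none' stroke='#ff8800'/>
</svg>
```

1 u = 1 mm; y_m = 188.353 − y.

[1] `<polygon>` rectangle, #ff00ff→cut S969 F1032: (14.117,124.300) → (58.576,124.300) → (58.576,59.683) → (14.117,59.683) → (14.117,124.300) (closed)

[2] `<polyline>` line segment, #ff8800→score S494 F2601: (103.233,32.092) → (190.523,161.705)

[3] `<path>` quadratic bezier, #ff8800→score S494 F2601: (276.267,123.838) → (226.654,124.878) → (173.295,128.877) → (116.189,135.834) → (55.336,145.750)

[4] `<polygon>` rectangle, #ff8800→score S494 F2601: (133.647,135.129) → (189.470,135.129) → (189.470,63.354) → (133.647,63.354) → (133.647,135.129) (closed)

(Gcodetools for Inkscape — laser output)
G21
G90
G0 X14.117 Y124.300
M3 S969
G01 X58.576 Y124.300 F1032
G01 X58.576 Y59.683 F1032
G01 X14.117 Y59.683 F1032
G01 X14.117 Y124.300 F1032
G0 X103.233 Y32.092
M3 S494
G01 X190.523 Y161.705 F2601
G0 X276.267 Y123.838
M3 S494
G01 X226.654 Y124.878 F2601
G01 X173.295 Y128.877 F2601
G01 X116.189 Y135.834 F2601
G01 X55.336 Y145.750 F2601
G0 X133.647 Y135.129
M3 S494
G01 X189.470 Y135.129 F2601
G01 X189.470 Y63.354 F2601
G01 X133.647 Y63.354 F2601
G01 X133.647 Y135.129 F2601
M5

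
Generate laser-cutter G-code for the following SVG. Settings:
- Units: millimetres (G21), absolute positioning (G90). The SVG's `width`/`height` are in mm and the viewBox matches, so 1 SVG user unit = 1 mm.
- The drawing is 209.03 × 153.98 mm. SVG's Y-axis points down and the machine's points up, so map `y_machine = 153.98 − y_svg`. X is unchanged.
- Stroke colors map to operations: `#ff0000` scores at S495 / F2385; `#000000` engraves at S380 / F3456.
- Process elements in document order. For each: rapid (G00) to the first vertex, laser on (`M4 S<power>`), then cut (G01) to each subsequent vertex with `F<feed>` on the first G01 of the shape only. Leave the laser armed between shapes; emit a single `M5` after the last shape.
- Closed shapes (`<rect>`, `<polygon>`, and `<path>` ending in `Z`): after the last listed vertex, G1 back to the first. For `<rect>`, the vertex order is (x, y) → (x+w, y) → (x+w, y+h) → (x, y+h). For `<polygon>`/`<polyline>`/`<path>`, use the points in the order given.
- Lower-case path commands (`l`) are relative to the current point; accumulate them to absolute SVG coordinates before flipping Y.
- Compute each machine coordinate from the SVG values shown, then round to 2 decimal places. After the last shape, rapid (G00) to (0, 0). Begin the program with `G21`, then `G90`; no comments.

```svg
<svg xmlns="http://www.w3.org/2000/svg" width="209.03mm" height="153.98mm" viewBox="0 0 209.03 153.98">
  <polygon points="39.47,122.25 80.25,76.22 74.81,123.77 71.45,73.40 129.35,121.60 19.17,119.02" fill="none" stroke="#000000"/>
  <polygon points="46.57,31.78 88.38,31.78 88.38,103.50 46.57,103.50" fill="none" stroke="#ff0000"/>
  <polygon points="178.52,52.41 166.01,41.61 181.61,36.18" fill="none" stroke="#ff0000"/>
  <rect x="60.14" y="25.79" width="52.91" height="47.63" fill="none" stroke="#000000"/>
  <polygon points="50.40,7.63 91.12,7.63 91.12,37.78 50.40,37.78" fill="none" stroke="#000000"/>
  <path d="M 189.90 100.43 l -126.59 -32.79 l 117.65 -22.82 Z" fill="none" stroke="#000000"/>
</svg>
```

1 u = 1 mm; y_m = 153.98 − y.

[1] `<polygon>` closed polygon, #000000→engrave S380 F3456: (39.47,31.73) → (80.25,77.76) → (74.81,30.21) → (71.45,80.58) → (129.35,32.38) → (19.17,34.96) → (39.47,31.73) (closed)

[2] `<polygon>` rectangle, #ff0000→score S495 F2385: (46.57,122.20) → (88.38,122.20) → (88.38,50.48) → (46.57,50.48) → (46.57,122.20) (closed)

[3] `<polygon>` regular polygon, #ff0000→score S495 F2385: (178.52,101.57) → (166.01,112.37) → (181.61,117.80) → (178.52,101.57) (closed)

[4] `<rect>` rectangle, #000000→engrave S380 F3456: (60.14,128.19) → (113.05,128.19) → (113.05,80.56) → (60.14,80.56) → (60.14,128.19) (closed)

[5] `<polygon>` rectangle, #000000→engrave S380 F3456: (50.40,146.35) → (91.12,146.35) → (91.12,116.20) → (50.40,116.20) → (50.40,146.35) (closed)

[6] `<path>` closed polygon, #000000→engrave S380 F3456: (189.90,53.55) → (63.31,86.34) → (180.96,109.16) → (189.90,53.55) (closed)

G21
G90
G00 X39.47 Y31.73
M4 S380
G01 X80.25 Y77.76 F3456
G01 X74.81 Y30.21
G01 X71.45 Y80.58
G01 X129.35 Y32.38
G01 X19.17 Y34.96
G01 X39.47 Y31.73
G00 X46.57 Y122.20
M4 S495
G01 X88.38 Y122.20 F2385
G01 X88.38 Y50.48
G01 X46.57 Y50.48
G01 X46.57 Y122.20
G00 X178.52 Y101.57
M4 S495
G01 X166.01 Y112.37 F2385
G01 X181.61 Y117.80
G01 X178.52 Y101.57
G00 X60.14 Y128.19
M4 S380
G01 X113.05 Y128.19 F3456
G01 X113.05 Y80.56
G01 X60.14 Y80.56
G01 X60.14 Y128.19
G00 X50.40 Y146.35
M4 S380
G01 X91.12 Y146.35 F3456
G01 X91.12 Y116.20
G01 X50.40 Y116.20
G01 X50.40 Y146.35
G00 X189.90 Y53.55
M4 S380
G01 X63.31 Y86.34 F3456
G01 X180.96 Y109.16
G01 X189.90 Y53.55
M5
G00 X0.00 Y0.00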